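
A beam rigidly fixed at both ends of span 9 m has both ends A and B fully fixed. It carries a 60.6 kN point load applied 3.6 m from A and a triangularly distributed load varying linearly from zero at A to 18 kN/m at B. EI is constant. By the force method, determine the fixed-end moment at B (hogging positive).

Take the two fixed-end moments M_A, M_B as redundants; the released structure is the simple span AB.
On the primary (simply-supported) span, the end slopes from the loading are:
  at A: point load 60.6 at a = 3.6: Pab(L + b)/(6LEI) = 314.2/EI
  at B: point load 60.6 at a = 3.6: Pab(L + a)/(6LEI) = 274.9/EI
  at A: triangular load, peak 18: 7w₀L³/(360EI) = 255.2/EI
  at B: triangular load, peak 18: w₀L³/(45EI) = 291.6/EI
  θ_A0 = 569.3/EI,  θ_B0 = 566.5/EI
Flexibility coefficients: a unit moment at one end gives L/(3EI) there and L/(6EI) at the far end, so f₁₁ = f₂₂ = 3/EI and f₁₂ = f₂₁ = 1.5/EI.
Compatibility — zero rotation at each built-in end:
  3 M_A + 1.5 M_B = 569.3
  1.5 M_A + 3 M_B = 566.5
Solving the pair gives M_A = 127.1 kN·m and M_B = 125.3 kN·m (hogging).

M_B = 125.3 kN·m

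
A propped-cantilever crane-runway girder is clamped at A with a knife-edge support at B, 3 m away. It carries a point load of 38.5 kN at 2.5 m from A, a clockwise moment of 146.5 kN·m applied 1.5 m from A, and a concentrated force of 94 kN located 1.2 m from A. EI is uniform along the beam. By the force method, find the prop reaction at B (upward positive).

Choose R_B as the redundant. The primary structure is the cantilever fixed at A.
Downward deflection at the released point B due to the loads:
  point load 38.5 at a = 2.5: Pa²(3L − a)/(6EI) = 260.7/EI
  clockwise couple 146.5 at a = 1.5: M₀a(2L − a)/(2EI) = 494.4/EI
  point load 94 at a = 1.2: Pa²(3L − a)/(6EI) = 176/EI
  δ_0 = 931.1/EI
Flexibility coefficient — unit upward force at B: δ_{BB} = L³/(3EI) = 9/EI.
Compatibility at B: δ_0 − R_B·δ_{BB} = 0, so R_B = 931.1/9 = 103.5 kN.

R_B = 103.5 kN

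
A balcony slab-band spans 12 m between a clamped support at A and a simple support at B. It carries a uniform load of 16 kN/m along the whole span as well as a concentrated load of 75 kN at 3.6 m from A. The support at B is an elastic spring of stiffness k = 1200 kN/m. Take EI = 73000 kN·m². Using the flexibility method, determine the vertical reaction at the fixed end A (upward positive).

Release the roller at B. Primary structure: cantilever fixed at A.
Deflection at B on the released cantilever, summing each load's contribution:
  UDL 16: wL⁴/(8EI) = 41472/EI
  point load 75 at a = 3.6: Pa²(3L − a)/(6EI) = 5249/EI
  δ_0 = 46721/EI
Tip deflection under a unit load at B: L³/(3EI) = 576/EI.
With EI = 73000 kN·m²: δ_0 = 0.64001 m and δ_{BB} = 0.00789 m/kN.
Compatibility — the spring shortens by R_B/k under the reaction it provides: δ_0 − R_B·δ_{BB} = R_B/k. With 1/k = 0.000833 m/kN, R_B = δ_0 / (δ_{BB} + 1/k) = 0.64001 / (0.00789 + 0.000833) = 73.36 kN.
Vertical equilibrium: R_A = ΣP − R_B = 267 − 73.36 = 193.6 kN.

R_A = 193.6 kN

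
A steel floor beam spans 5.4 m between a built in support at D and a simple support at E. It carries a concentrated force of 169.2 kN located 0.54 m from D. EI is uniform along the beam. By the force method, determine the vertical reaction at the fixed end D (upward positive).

Release the roller at E. Primary structure: cantilever fixed at D.
Free-end deflection of the primary structure under the applied loading (downward +):
  point load 169.2 at a = 0.54: Pa²(3L − a)/(6EI) = 128.8/EI
Tip deflection under a unit load at E: L³/(3EI) = 52.49/EI.
The prop prevents deflection at E: R_E = δ_0/δ_{EE} = 128.8/52.49 = 2.453 kN.
Vertical equilibrium: R_D = ΣP − R_E = 169.2 − 2.453 = 166.7 kN.

R_D = 166.7 kN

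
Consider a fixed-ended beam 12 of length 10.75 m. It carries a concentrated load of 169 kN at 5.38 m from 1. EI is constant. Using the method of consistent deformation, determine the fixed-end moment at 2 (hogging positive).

Release both end moments; the primary structure is a simply-supported span 12 with redundants M_1 and M_2.
Simple-span end rotations at 1 and 2 under the given loads:
  at 1: point load 169 at a = 5.38: Pab(L + b)/(6LEI) = 1220/EI
  at 2: point load 169 at a = 5.38: Pab(L + a)/(6LEI) = 1221/EI
  θ_10 = 1220/EI,  θ_20 = 1221/EI
Flexibility coefficients: a unit moment at one end gives L/(3EI) there and L/(6EI) at the far end, so f₁₁ = f₂₂ = 3.583/EI and f₁₂ = f₂₁ = 1.792/EI.
Compatibility — zero rotation at each built-in end:
  3.583 M_1 + 1.792 M_2 = 1220
  1.792 M_1 + 3.583 M_2 = 1221
Solving the pair gives M_1 = 226.9 kN·m and M_2 = 227.3 kN·m (hogging).

M_2 = 227.3 kN·m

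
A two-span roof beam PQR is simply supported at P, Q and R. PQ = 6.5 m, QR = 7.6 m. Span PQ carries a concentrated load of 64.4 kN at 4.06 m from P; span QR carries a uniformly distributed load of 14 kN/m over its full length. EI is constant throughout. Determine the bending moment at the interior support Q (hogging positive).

M_Q = 91.24 kN·m

Release continuity at Q by inserting a hinge; the redundant is the internal moment M_Q. The primary structure is two simply-supported spans PQ and QR.
End slopes at the hinge Q, treating each span as simply supported:
  span PQ: point load 64.4 at a = 4.06: Pab(L + a)/(6LEI) = 172.7/EI
  span QR: UDL 14: wL³/(24EI) = 256.1/EI
  relative rotation θ_0 = (172.7 + 256.1)/EI = 428.8/EI
A unit hogging moment at Q produces rotation L₁/(3EI) + L₂/(3EI) = 4.7/EI.
Slope continuity at Q: θ_0 = M_Q·4.7/EI, so M_Q = 428.8/4.7 = 91.24 kN·m (hogging).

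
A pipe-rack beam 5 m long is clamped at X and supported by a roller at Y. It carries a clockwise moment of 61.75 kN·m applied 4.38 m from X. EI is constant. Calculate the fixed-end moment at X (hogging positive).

Take the reaction at Y as the redundant and release it; the primary structure is a cantilever fixed at X.
Deflection at Y on the released cantilever, summing each load's contribution:
  clockwise couple 61.75 at a = 4.38: M₀a(2L − a)/(2EI) = 760/EI
Tip deflection under a unit load at Y: L³/(3EI) = 41.67/EI.
Compatibility at Y: δ_0 − R_Y·δ_{YY} = 0, so R_Y = 760/41.67 = 18.24 kN.
Moment equilibrium about X: M_X = Σ(load moments about X) − R_Y·L = 61.75 − 18.24×5 = -29.45 kN·m.

M_X = -29.45 kN·m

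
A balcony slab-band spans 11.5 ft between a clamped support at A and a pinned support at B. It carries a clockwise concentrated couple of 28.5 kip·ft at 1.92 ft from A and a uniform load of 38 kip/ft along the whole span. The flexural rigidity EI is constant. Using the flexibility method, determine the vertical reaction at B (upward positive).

Take the reaction at B as the redundant and release it; the primary structure is a cantilever fixed at A.
Free-end deflection of the primary structure under the applied loading (downward +):
  clockwise couple 28.5 at a = 1.92: M₀a(2L − a)/(2EI) = 576.7/EI
  UDL 38: wL⁴/(8EI) = 83078/EI
  δ_0 = 83655/EI
Tip deflection under a unit load at B: L³/(3EI) = 507/EI.
Compatibility at B: δ_0 − R_B·δ_{BB} = 0, so R_B = 83655/507 = 165 kip.

R_B = 165 kip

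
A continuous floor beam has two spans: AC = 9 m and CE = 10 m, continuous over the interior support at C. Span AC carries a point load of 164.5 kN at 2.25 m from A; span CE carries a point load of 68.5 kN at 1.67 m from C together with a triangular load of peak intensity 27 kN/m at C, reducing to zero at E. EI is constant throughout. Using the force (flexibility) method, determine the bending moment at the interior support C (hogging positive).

Take M_C as the redundant. Released structure: two simple spans AC and CE with a hinge at C.
Rotations at C on the released spans (each span's end-slope, ×1/EI):
  span AC: point load 164.5 at a = 2.25: Pab(L + a)/(6LEI) = 520.5/EI
  span CE: point load 68.5 at a = 1.67: Pab(L + b)/(6LEI) = 291.1/EI
  span CE: triangular load, peak 27: w₀L³/(45EI) = 600/EI
  relative rotation θ_0 = (520.5 + 891.1)/EI = 1412/EI
A unit hogging moment at C produces rotation L₁/(3EI) + L₂/(3EI) = 6.333/EI.
Compatibility: M_C·(L₁+L₂)/(3EI) = θ_0, giving M_C = 222.9 kN·m (hogging).

M_C = 222.9 kN·m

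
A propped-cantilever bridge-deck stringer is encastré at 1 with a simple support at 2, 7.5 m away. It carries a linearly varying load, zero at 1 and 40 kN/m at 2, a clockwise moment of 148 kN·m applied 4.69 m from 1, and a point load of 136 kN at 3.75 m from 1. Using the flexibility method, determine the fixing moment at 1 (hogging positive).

M_1 = 279.7 kN·m

Take the reaction at 2 as the redundant and release it; the primary structure is a cantilever fixed at 1.
Downward deflection at the released point 2 due to the loads:
  triangular load, peak 40 at the free end: 11w₀L⁴/(120EI) = 11602/EI
  clockwise couple 148 at a = 4.69: M₀a(2L − a)/(2EI) = 3578/EI
  point load 136 at a = 3.75: Pa²(3L − a)/(6EI) = 5977/EI
  δ_0 = 21156/EI
Tip deflection under a unit load at 2: L³/(3EI) = 140.6/EI.
The prop prevents deflection at 2: R_2 = δ_0/δ_{22} = 21156/140.6 = 150.4 kN.
Moment equilibrium about 1: M_1 = Σ(load moments about 1) − R_2·L = 1408 − 150.4×7.5 = 279.7 kN·m.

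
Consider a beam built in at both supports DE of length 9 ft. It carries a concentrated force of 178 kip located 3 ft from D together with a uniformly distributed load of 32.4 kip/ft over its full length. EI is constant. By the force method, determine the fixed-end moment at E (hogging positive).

M_E = 337.4 kip·ft

Release both end moments; the primary structure is a simply-supported span DE with redundants M_D and M_E.
Simple-span end rotations at D and E under the given loads:
  at D: point load 178 at a = 3: Pab(L + b)/(6LEI) = 890/EI
  at E: point load 178 at a = 3: Pab(L + a)/(6LEI) = 712/EI
  at D: UDL 32.4: wL³/(24EI) = 984.1/EI
  at E: UDL 32.4: wL³/(24EI) = 984.1/EI
  θ_D0 = 1874/EI,  θ_E0 = 1696/EI
Flexibility coefficients: a unit moment at one end gives L/(3EI) there and L/(6EI) at the far end, so f₁₁ = f₂₂ = 3/EI and f₁₂ = f₂₁ = 1.5/EI.
Compatibility — zero rotation at each built-in end:
  3 M_D + 1.5 M_E = 1874
  1.5 M_D + 3 M_E = 1696
Solving the pair gives M_D = 456 kip·ft and M_E = 337.4 kip·ft (hogging).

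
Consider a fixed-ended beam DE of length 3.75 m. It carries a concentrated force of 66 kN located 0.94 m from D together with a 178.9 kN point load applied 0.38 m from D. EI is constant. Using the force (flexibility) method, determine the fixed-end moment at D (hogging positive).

M_D = 89.74 kN·m

Release both end moments; the primary structure is a simply-supported span DE with redundants M_D and M_E.
End rotations of the released simple span under the applied load (×1/EI):
  at D: point load 66 at a = 0.94: Pab(L + b)/(6LEI) = 50.83/EI
  at E: point load 66 at a = 0.94: Pab(L + a)/(6LEI) = 36.34/EI
  at D: point load 178.9 at a = 0.38: Pab(L + b)/(6LEI) = 72.5/EI
  at E: point load 178.9 at a = 0.38: Pab(L + a)/(6LEI) = 42.05/EI
  θ_D0 = 123.3/EI,  θ_E0 = 78.39/EI
Flexibility coefficients: a unit moment at one end gives L/(3EI) there and L/(6EI) at the far end, so f₁₁ = f₂₂ = 1.25/EI and f₁₂ = f₂₁ = 0.625/EI.
Compatibility — zero rotation at each built-in end:
  1.25 M_D + 0.625 M_E = 123.3
  0.625 M_D + 1.25 M_E = 78.39
Solving the pair gives M_D = 89.74 kN·m and M_E = 17.84 kN·m (hogging).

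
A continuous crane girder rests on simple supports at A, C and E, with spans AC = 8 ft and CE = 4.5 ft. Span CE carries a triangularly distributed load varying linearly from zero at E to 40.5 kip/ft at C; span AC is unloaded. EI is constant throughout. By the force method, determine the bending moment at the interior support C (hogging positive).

M_C = 19.68 kip·ft

Insert a hinge at C; M_C is the redundant, and each span becomes simply supported.
Discontinuity in slope at C on the released structure — sum the simple-span end rotations:
  span CE: triangular load, peak 40.5: w₀L³/(45EI) = 82.01/EI
  relative rotation θ_0 = (0 + 82.01)/EI = 82.01/EI
A unit hogging moment at C produces rotation L₁/(3EI) + L₂/(3EI) = 4.167/EI.
Compatibility: M_C·(L₁+L₂)/(3EI) = θ_0, giving M_C = 19.68 kip·ft (hogging).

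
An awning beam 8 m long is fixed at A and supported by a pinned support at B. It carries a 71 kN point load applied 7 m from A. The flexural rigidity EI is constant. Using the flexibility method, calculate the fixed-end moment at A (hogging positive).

Take the reaction at B as the redundant and release it; the primary structure is a cantilever fixed at A.
Deflection at B on the released cantilever, summing each load's contribution:
  point load 71 at a = 7: Pa²(3L − a)/(6EI) = 9857/EI
Flexibility coefficient — unit upward force at B: δ_{BB} = L³/(3EI) = 170.7/EI.
The prop prevents deflection at B: R_B = δ_0/δ_{BB} = 9857/170.7 = 57.76 kN.
Moment equilibrium about A: M_A = Σ(load moments about A) − R_B·L = 497 − 57.76×8 = 34.95 kN·m.

M_A = 34.95 kN·m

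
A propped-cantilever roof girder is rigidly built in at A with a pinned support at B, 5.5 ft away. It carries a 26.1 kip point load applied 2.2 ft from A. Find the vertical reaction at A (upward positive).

Take the reaction at B as the redundant and release it; the primary structure is a cantilever fixed at A.
Primary-structure tip deflection at B by superposition:
  point load 26.1 at a = 2.2: Pa²(3L − a)/(6EI) = 301.1/EI
Flexibility coefficient — unit upward force at B: δ_{BB} = L³/(3EI) = 55.46/EI.
Compatibility at B: δ_0 − R_B·δ_{BB} = 0, so R_B = 301.1/55.46 = 5.429 kip.
Vertical equilibrium: R_A = ΣP − R_B = 26.1 − 5.429 = 20.67 kip.

R_A = 20.67 kip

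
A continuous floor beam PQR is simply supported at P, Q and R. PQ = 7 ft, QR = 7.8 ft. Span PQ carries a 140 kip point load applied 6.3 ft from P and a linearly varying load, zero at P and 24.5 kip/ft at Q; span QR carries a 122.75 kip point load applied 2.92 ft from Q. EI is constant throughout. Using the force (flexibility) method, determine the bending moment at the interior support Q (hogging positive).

M_Q = 173.5 kip·ft

Take M_Q as the redundant. Released structure: two simple spans PQ and QR with a hinge at Q.
Rotations at Q on the released spans (each span's end-slope, ×1/EI):
  span PQ: point load 140 at a = 6.3: Pab(L + a)/(6LEI) = 195.5/EI
  span PQ: triangular load, peak 24.5: w₀L³/(45EI) = 186.7/EI
  span QR: point load 122.75 at a = 2.92: Pab(L + b)/(6LEI) = 473.9/EI
  relative rotation θ_0 = (382.3 + 473.9)/EI = 856.2/EI
A unit hogging moment at Q produces rotation L₁/(3EI) + L₂/(3EI) = 4.933/EI.
Compatibility: M_Q·(L₁+L₂)/(3EI) = θ_0, giving M_Q = 173.5 kip·ft (hogging).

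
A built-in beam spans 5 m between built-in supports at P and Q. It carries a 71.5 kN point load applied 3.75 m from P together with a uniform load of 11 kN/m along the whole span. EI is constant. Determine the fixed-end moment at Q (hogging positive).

M_Q = 73.19 kN·m

Take the two fixed-end moments M_P, M_Q as redundants; the released structure is the simple span PQ.
Simple-span end rotations at P and Q under the given loads:
  at P: point load 71.5 at a = 3.75: Pab(L + b)/(6LEI) = 69.82/EI
  at Q: point load 71.5 at a = 3.75: Pab(L + a)/(6LEI) = 97.75/EI
  at P: UDL 11: wL³/(24EI) = 57.29/EI
  at Q: UDL 11: wL³/(24EI) = 57.29/EI
  θ_P0 = 127.1/EI,  θ_Q0 = 155/EI
Flexibility coefficients: a unit moment at one end gives L/(3EI) there and L/(6EI) at the far end, so f₁₁ = f₂₂ = 1.667/EI and f₁₂ = f₂₁ = 0.8333/EI.
Compatibility — zero rotation at each built-in end:
  1.667 M_P + 0.8333 M_Q = 127.1
  0.8333 M_P + 1.667 M_Q = 155
Solving the pair gives M_P = 39.67 kN·m and M_Q = 73.19 kN·m (hogging).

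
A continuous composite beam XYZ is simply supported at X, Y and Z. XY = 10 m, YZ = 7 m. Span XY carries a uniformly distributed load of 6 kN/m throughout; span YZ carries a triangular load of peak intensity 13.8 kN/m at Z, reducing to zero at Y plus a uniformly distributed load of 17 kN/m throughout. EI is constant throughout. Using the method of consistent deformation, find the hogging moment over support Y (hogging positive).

Take M_Y as the redundant. Released structure: two simple spans XY and YZ with a hinge at Y.
Rotations at Y on the released spans (each span's end-slope, ×1/EI):
  span XY: UDL 6: wL³/(24EI) = 250/EI
  span YZ: triangular load, peak 13.8: 7w₀L³/(360EI) = 92.04/EI
  span YZ: UDL 17: wL³/(24EI) = 243/EI
  relative rotation θ_0 = (250 + 335)/EI = 585/EI
A unit hogging moment at Y produces rotation L₁/(3EI) + L₂/(3EI) = 5.667/EI.
Compatibility: M_Y·(L₁+L₂)/(3EI) = θ_0, giving M_Y = 103.2 kN·m (hogging).

M_Y = 103.2 kN·m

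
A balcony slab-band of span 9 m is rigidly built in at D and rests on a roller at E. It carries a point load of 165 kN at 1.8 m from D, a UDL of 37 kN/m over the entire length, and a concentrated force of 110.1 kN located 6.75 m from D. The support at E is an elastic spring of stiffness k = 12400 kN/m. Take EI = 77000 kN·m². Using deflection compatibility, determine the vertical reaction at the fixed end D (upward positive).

R_D = 409.4 kN

Choose R_E as the redundant. The primary structure is the cantilever fixed at D.
Primary-structure tip deflection at E by superposition:
  point load 165 at a = 1.8: Pa²(3L − a)/(6EI) = 2245/EI
  UDL 37: wL⁴/(8EI) = 30345/EI
  point load 110.1 at a = 6.75: Pa²(3L − a)/(6EI) = 16930/EI
  δ_0 = 49520/EI
Tip deflection under a unit load at E: L³/(3EI) = 243/EI.
With EI = 77000 kN·m²: δ_0 = 0.64312 m and δ_{EE} = 0.003156 m/kN.
Compatibility — the spring shortens by R_E/k under the reaction it provides: δ_0 − R_E·δ_{EE} = R_E/k. With 1/k = 0.000081 m/kN, R_E = δ_0 / (δ_{EE} + 1/k) = 0.64312 / (0.003156 + 0.000081) = 198.7 kN.
Vertical equilibrium: R_D = ΣP − R_E = 608.1 − 198.7 = 409.4 kN.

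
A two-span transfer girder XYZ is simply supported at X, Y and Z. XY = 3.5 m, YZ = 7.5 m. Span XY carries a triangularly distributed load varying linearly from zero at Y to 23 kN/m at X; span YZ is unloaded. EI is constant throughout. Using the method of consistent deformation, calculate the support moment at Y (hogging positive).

Release continuity at Y by inserting a hinge; the redundant is the internal moment M_Y. The primary structure is two simply-supported spans XY and YZ.
Rotations at Y on the released spans (each span's end-slope, ×1/EI):
  span XY: triangular load, peak 23: 7w₀L³/(360EI) = 19.17/EI
  relative rotation θ_0 = (19.17 + 0)/EI = 19.17/EI
A unit hogging moment at Y produces rotation L₁/(3EI) + L₂/(3EI) = 3.667/EI.
Slope continuity at Y: θ_0 = M_Y·3.667/EI, so M_Y = 19.17/3.667 = 5.229 kN·m (hogging).

M_Y = 5.229 kN·m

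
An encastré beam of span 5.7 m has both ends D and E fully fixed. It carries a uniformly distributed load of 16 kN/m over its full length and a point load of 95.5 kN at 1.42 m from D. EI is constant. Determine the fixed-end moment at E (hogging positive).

Release both end moments; the primary structure is a simply-supported span DE with redundants M_D and M_E.
Simple-span end rotations at D and E under the given loads:
  at D: UDL 16: wL³/(24EI) = 123.5/EI
  at E: UDL 16: wL³/(24EI) = 123.5/EI
  at D: point load 95.5 at a = 1.42: Pab(L + b)/(6LEI) = 169.4/EI
  at E: point load 95.5 at a = 1.42: Pab(L + a)/(6LEI) = 120.8/EI
  θ_D0 = 292.8/EI,  θ_E0 = 244.3/EI
Flexibility coefficients: a unit moment at one end gives L/(3EI) there and L/(6EI) at the far end, so f₁₁ = f₂₂ = 1.9/EI and f₁₂ = f₂₁ = 0.95/EI.
Compatibility — zero rotation at each built-in end:
  1.9 M_D + 0.95 M_E = 292.8
  0.95 M_D + 1.9 M_E = 244.3
Solving the pair gives M_D = 119.8 kN·m and M_E = 68.69 kN·m (hogging).

M_E = 68.69 kN·m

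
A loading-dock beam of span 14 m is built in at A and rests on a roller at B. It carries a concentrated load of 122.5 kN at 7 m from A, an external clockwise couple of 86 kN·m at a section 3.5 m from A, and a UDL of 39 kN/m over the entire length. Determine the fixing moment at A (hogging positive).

M_A = 1307 kN·m

Take the reaction at B as the redundant and release it; the primary structure is a cantilever fixed at A.
Free-end deflection of the primary structure under the applied loading (downward +):
  point load 122.5 at a = 7: Pa²(3L − a)/(6EI) = 35015/EI
  clockwise couple 86 at a = 3.5: M₀a(2L − a)/(2EI) = 3687/EI
  UDL 39: wL⁴/(8EI) = 187278/EI
  δ_0 = 225980/EI
Tip deflection under a unit load at B: L³/(3EI) = 914.7/EI.
Compatibility at B: δ_0 − R_B·δ_{BB} = 0, so R_B = 225980/914.7 = 247.1 kN.
Moment equilibrium about A: M_A = Σ(load moments about A) − R_B·L = 4766 − 247.1×14 = 1307 kN·m.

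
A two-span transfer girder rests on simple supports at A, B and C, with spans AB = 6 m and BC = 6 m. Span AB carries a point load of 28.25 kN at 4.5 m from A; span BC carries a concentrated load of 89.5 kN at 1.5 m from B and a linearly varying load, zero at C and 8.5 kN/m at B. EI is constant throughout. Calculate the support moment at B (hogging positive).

M_B = 68.16 kN·m

Take M_B as the redundant. Released structure: two simple spans AB and BC with a hinge at B.
Discontinuity in slope at B on the released structure — sum the simple-span end rotations:
  span AB: point load 28.25 at a = 4.5: Pab(L + a)/(6LEI) = 55.62/EI
  span BC: point load 89.5 at a = 1.5: Pab(L + b)/(6LEI) = 176.2/EI
  span BC: triangular load, peak 8.5: w₀L³/(45EI) = 40.8/EI
  relative rotation θ_0 = (55.62 + 217)/EI = 272.6/EI
A unit hogging moment at B produces rotation L₁/(3EI) + L₂/(3EI) = 4/EI.
Slope continuity at B: θ_0 = M_B·4/EI, so M_B = 272.6/4 = 68.16 kN·m (hogging).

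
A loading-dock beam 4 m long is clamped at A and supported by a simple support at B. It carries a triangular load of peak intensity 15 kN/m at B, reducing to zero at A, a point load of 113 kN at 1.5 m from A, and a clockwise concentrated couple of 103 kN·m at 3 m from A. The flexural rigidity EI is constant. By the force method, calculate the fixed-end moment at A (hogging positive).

Choose R_B as the redundant. The primary structure is the cantilever fixed at A.
Downward deflection at the released point B due to the loads:
  triangular load, peak 15 at the free end: 11w₀L⁴/(120EI) = 352/EI
  point load 113 at a = 1.5: Pa²(3L − a)/(6EI) = 444.9/EI
  clockwise couple 103 at a = 3: M₀a(2L − a)/(2EI) = 772.5/EI
  δ_0 = 1569/EI
Tip deflection under a unit load at B: L³/(3EI) = 21.33/EI.
The prop prevents deflection at B: R_B = δ_0/δ_{BB} = 1569/21.33 = 73.57 kN.
Moment equilibrium about A: M_A = Σ(load moments about A) − R_B·L = 352.5 − 73.57×4 = 58.23 kN·m.

M_A = 58.23 kN·m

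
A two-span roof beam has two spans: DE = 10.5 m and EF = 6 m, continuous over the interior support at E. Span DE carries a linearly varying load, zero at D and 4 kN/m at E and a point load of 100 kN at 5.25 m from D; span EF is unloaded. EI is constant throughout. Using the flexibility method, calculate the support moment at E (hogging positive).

M_E = 144 kN·m

Insert a hinge at E; M_E is the redundant, and each span becomes simply supported.
Rotations at E on the released spans (each span's end-slope, ×1/EI):
  span DE: triangular load, peak 4: w₀L³/(45EI) = 102.9/EI
  span DE: point load 100 at a = 5.25: Pab(L + a)/(6LEI) = 689.1/EI
  relative rotation θ_0 = (792 + 0)/EI = 792/EI
A unit hogging moment at E produces rotation L₁/(3EI) + L₂/(3EI) = 5.5/EI.
Compatibility: M_E·(L₁+L₂)/(3EI) = θ_0, giving M_E = 144 kN·m (hogging).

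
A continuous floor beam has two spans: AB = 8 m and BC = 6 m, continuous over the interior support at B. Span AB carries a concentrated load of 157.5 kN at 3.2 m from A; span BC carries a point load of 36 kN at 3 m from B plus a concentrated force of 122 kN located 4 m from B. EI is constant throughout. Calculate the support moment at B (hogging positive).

Take M_B as the redundant. Released structure: two simple spans AB and BC with a hinge at B.
Rotations at B on the released spans (each span's end-slope, ×1/EI):
  span AB: point load 157.5 at a = 3.2: Pab(L + a)/(6LEI) = 564.5/EI
  span BC: point load 36 at a = 3: Pab(L + b)/(6LEI) = 81/EI
  span BC: point load 122 at a = 4: Pab(L + b)/(6LEI) = 216.9/EI
  relative rotation θ_0 = (564.5 + 297.9)/EI = 862.4/EI
A unit hogging moment at B produces rotation L₁/(3EI) + L₂/(3EI) = 4.667/EI.
Compatibility: M_B·(L₁+L₂)/(3EI) = θ_0, giving M_B = 184.8 kN·m (hogging).

M_B = 184.8 kN·m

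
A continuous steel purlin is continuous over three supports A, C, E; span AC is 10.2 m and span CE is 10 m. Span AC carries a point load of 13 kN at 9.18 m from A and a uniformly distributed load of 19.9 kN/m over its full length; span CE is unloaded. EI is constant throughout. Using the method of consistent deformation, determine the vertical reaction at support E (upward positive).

Release continuity at C by inserting a hinge; the redundant is the internal moment M_C. The primary structure is two simply-supported spans AC and CE.
Discontinuity in slope at C on the released structure — sum the simple-span end rotations:
  span AC: point load 13 at a = 9.18: Pab(L + a)/(6LEI) = 38.55/EI
  span AC: UDL 19.9: wL³/(24EI) = 879.9/EI
  relative rotation θ_0 = (918.5 + 0)/EI = 918.5/EI
A unit hogging moment at C produces rotation L₁/(3EI) + L₂/(3EI) = 6.733/EI.
Compatibility: M_C·(L₁+L₂)/(3EI) = θ_0, giving M_C = 136.4 kN·m (hogging).
Span CE, ΣM about E: R_C^{CE}·10 = 0 + 136.4, so R_C^{CE} = 13.64 kN and R_E = 0 − 13.64 = -13.64 kN.

R_E = -13.64 kN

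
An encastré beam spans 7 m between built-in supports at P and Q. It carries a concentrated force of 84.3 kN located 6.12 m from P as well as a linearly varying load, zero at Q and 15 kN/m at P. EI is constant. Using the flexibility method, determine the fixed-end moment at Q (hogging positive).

Take the two fixed-end moments M_P, M_Q as redundants; the released structure is the simple span PQ.
Simple-span end rotations at P and Q under the given loads:
  at P: point load 84.3 at a = 6.12: Pab(L + b)/(6LEI) = 85.18/EI
  at Q: point load 84.3 at a = 6.12: Pab(L + a)/(6LEI) = 141.8/EI
  at P: triangular load, peak 15: w₀L³/(45EI) = 114.3/EI
  at Q: triangular load, peak 15: 7w₀L³/(360EI) = 100/EI
  θ_P0 = 199.5/EI,  θ_Q0 = 241.9/EI
Flexibility coefficients: a unit moment at one end gives L/(3EI) there and L/(6EI) at the far end, so f₁₁ = f₂₂ = 2.333/EI and f₁₂ = f₂₁ = 1.167/EI.
Compatibility — zero rotation at each built-in end:
  2.333 M_P + 1.167 M_Q = 199.5
  1.167 M_P + 2.333 M_Q = 241.9
Solving the pair gives M_P = 44.9 kN·m and M_Q = 81.2 kN·m (hogging).

M_Q = 81.2 kN·m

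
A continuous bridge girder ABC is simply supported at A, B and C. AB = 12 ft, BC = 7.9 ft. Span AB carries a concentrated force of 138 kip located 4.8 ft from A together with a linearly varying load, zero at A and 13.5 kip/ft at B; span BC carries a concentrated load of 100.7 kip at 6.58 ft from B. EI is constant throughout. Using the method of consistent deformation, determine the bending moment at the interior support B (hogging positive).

Insert a hinge at B; M_B is the redundant, and each span becomes simply supported.
End slopes at the hinge B, treating each span as simply supported:
  span AB: point load 138 at a = 4.8: Pab(L + a)/(6LEI) = 1113/EI
  span AB: triangular load, peak 13.5: w₀L³/(45EI) = 518.4/EI
  span BC: point load 100.7 at a = 6.58: Pab(L + b)/(6LEI) = 170.1/EI
  relative rotation θ_0 = (1631 + 170.1)/EI = 1801/EI
A unit hogging moment at B produces rotation L₁/(3EI) + L₂/(3EI) = 6.633/EI.
Compatibility: M_B·(L₁+L₂)/(3EI) = θ_0, giving M_B = 271.6 kip·ft (hogging).

M_B = 271.6 kip·ft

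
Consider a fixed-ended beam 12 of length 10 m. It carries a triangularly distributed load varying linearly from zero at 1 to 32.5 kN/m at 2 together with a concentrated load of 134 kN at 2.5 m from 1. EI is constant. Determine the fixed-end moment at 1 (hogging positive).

Release both end moments; the primary structure is a simply-supported span 12 with redundants M_1 and M_2.
On the primary (simply-supported) span, the end slopes from the loading are:
  at 1: triangular load, peak 32.5: 7w₀L³/(360EI) = 631.9/EI
  at 2: triangular load, peak 32.5: w₀L³/(45EI) = 722.2/EI
  at 1: point load 134 at a = 2.5: Pab(L + b)/(6LEI) = 732.8/EI
  at 2: point load 134 at a = 2.5: Pab(L + a)/(6LEI) = 523.4/EI
  θ_10 = 1365/EI,  θ_20 = 1246/EI
Flexibility coefficients: a unit moment at one end gives L/(3EI) there and L/(6EI) at the far end, so f₁₁ = f₂₂ = 3.333/EI and f₁₂ = f₂₁ = 1.667/EI.
Compatibility — zero rotation at each built-in end:
  3.333 M_1 + 1.667 M_2 = 1365
  1.667 M_1 + 3.333 M_2 = 1246
Solving the pair gives M_1 = 296.8 kN·m and M_2 = 225.3 kN·m (hogging).

M_1 = 296.8 kN·m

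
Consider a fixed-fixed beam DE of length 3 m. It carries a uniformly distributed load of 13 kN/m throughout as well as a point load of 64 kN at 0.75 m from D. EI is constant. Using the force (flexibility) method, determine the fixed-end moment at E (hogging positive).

M_E = 18.75 kN·m

Take the two fixed-end moments M_D, M_E as redundants; the released structure is the simple span DE.
End rotations of the released simple span under the applied load (×1/EI):
  at D: UDL 13: wL³/(24EI) = 14.62/EI
  at E: UDL 13: wL³/(24EI) = 14.62/EI
  at D: point load 64 at a = 0.75: Pab(L + b)/(6LEI) = 31.5/EI
  at E: point load 64 at a = 0.75: Pab(L + a)/(6LEI) = 22.5/EI
  θ_D0 = 46.12/EI,  θ_E0 = 37.12/EI
Flexibility coefficients: a unit moment at one end gives L/(3EI) there and L/(6EI) at the far end, so f₁₁ = f₂₂ = 1/EI and f₁₂ = f₂₁ = 0.5/EI.
Compatibility — zero rotation at each built-in end:
  1 M_D + 0.5 M_E = 46.12
  0.5 M_D + 1 M_E = 37.12
Solving the pair gives M_D = 36.75 kN·m and M_E = 18.75 kN·m (hogging).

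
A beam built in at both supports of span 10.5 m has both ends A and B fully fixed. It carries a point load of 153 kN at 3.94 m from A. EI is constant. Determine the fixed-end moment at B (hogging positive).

Release both end moments; the primary structure is a simply-supported span AB with redundants M_A and M_B.
End rotations of the released simple span under the applied load (×1/EI):
  at A: point load 153 at a = 3.94: Pab(L + b)/(6LEI) = 1071/EI
  at B: point load 153 at a = 3.94: Pab(L + a)/(6LEI) = 906.4/EI
  θ_A0 = 1071/EI,  θ_B0 = 906.4/EI
Flexibility coefficients: a unit moment at one end gives L/(3EI) there and L/(6EI) at the far end, so f₁₁ = f₂₂ = 3.5/EI and f₁₂ = f₂₁ = 1.75/EI.
Compatibility — zero rotation at each built-in end:
  3.5 M_A + 1.75 M_B = 1071
  1.75 M_A + 3.5 M_B = 906.4
Solving the pair gives M_A = 235.3 kN·m and M_B = 141.3 kN·m (hogging).

M_B = 141.3 kN·m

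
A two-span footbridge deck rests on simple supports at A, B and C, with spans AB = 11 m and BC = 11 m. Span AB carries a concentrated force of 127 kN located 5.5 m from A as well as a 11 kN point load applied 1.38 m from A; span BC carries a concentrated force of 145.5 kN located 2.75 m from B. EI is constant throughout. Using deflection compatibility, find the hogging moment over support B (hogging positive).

M_B = 266 kN·m

Insert a hinge at B; M_B is the redundant, and each span becomes simply supported.
Discontinuity in slope at B on the released structure — sum the simple-span end rotations:
  span AB: point load 127 at a = 5.5: Pab(L + a)/(6LEI) = 960.4/EI
  span AB: point load 11 at a = 1.38: Pab(L + a)/(6LEI) = 27.39/EI
  span BC: point load 145.5 at a = 2.75: Pab(L + b)/(6LEI) = 962.8/EI
  relative rotation θ_0 = (987.8 + 962.8)/EI = 1951/EI
A unit hogging moment at B produces rotation L₁/(3EI) + L₂/(3EI) = 7.333/EI.
Slope continuity at B: θ_0 = M_B·7.333/EI, so M_B = 1951/7.333 = 266 kN·m (hogging).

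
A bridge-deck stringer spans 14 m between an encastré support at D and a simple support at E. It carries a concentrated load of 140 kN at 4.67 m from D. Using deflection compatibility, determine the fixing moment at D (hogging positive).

M_D = 363 kN·m

Take the reaction at E as the redundant and release it; the primary structure is a cantilever fixed at D.
Free-end deflection of the primary structure under the applied loading (downward +):
  point load 140 at a = 4.67: Pa²(3L − a)/(6EI) = 18996/EI
Tip deflection under a unit load at E: L³/(3EI) = 914.7/EI.
The prop prevents deflection at E: R_E = δ_0/δ_{EE} = 18996/914.7 = 20.77 kN.
Moment equilibrium about D: M_D = Σ(load moments about D) − R_E·L = 653.8 − 20.77×14 = 363 kN·m.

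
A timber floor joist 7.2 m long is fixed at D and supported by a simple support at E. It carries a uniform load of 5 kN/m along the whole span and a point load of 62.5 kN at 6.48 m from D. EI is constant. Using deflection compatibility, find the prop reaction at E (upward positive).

R_E = 66.66 kN

Take the reaction at E as the redundant and release it; the primary structure is a cantilever fixed at D.
Downward deflection at the released point E due to the loads:
  UDL 5: wL⁴/(8EI) = 1680/EI
  point load 62.5 at a = 6.48: Pa²(3L − a)/(6EI) = 6613/EI
  δ_0 = 8293/EI
Tip deflection under a unit load at E: L³/(3EI) = 124.4/EI.
Compatibility at E: δ_0 − R_E·δ_{EE} = 0, so R_E = 8293/124.4 = 66.66 kN.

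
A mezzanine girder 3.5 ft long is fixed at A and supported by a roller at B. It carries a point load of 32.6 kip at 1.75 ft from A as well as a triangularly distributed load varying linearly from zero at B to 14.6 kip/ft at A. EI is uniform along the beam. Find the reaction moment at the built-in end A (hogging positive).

Release the roller at B. Primary structure: cantilever fixed at A.
Primary-structure tip deflection at B by superposition:
  point load 32.6 at a = 1.75: Pa²(3L − a)/(6EI) = 145.6/EI
  triangular load, peak 14.6 at the fixed end: w₀L⁴/(30EI) = 73.03/EI
  δ_0 = 218.6/EI
Tip deflection under a unit load at B: L³/(3EI) = 14.29/EI.
The prop prevents deflection at B: R_B = δ_0/δ_{BB} = 218.6/14.29 = 15.3 kip.
Moment equilibrium about A: M_A = Σ(load moments about A) − R_B·L = 86.86 − 15.3×3.5 = 33.32 kip·ft.

M_A = 33.32 kip·ft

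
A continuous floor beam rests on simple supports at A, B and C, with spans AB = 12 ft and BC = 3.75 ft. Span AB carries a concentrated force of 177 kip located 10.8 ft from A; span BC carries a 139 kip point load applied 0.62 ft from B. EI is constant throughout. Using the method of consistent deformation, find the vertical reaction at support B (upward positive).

Insert a hinge at B; M_B is the redundant, and each span becomes simply supported.
Discontinuity in slope at B on the released structure — sum the simple-span end rotations:
  span AB: point load 177 at a = 10.8: Pab(L + a)/(6LEI) = 726.4/EI
  span BC: point load 139 at a = 0.62: Pab(L + b)/(6LEI) = 82.48/EI
  relative rotation θ_0 = (726.4 + 82.48)/EI = 808.9/EI
A unit hogging moment at B produces rotation L₁/(3EI) + L₂/(3EI) = 5.25/EI.
Slope continuity at B: θ_0 = M_B·5.25/EI, so M_B = 808.9/5.25 = 154.1 kip·ft (hogging).
Span AB, ΣM about A with M_B applied at B: R_B^{AB}·12 = 1912 + 154.1, so R_B^{AB} = 172.1 kip and R_A = 177 − 172.1 = 4.86 kip.
Span BC, ΣM about C: R_B^{BC}·3.75 = 435.1 + 154.1, so R_B^{BC} = 157.1 kip and R_C = 139 − 157.1 = -18.11 kip.
R_B = 172.1 + 157.1 = 329.2 kip.

R_B = 329.2 kip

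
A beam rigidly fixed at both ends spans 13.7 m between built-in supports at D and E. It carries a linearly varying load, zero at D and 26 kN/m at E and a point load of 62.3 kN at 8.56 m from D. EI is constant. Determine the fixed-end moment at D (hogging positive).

M_D = 237.7 kN·m

Release both end moments; the primary structure is a simply-supported span DE with redundants M_D and M_E.
On the primary (simply-supported) span, the end slopes from the loading are:
  at D: triangular load, peak 26: 7w₀L³/(360EI) = 1300/EI
  at E: triangular load, peak 26: w₀L³/(45EI) = 1486/EI
  at D: point load 62.3 at a = 8.56: Pab(L + b)/(6LEI) = 628.3/EI
  at E: point load 62.3 at a = 8.56: Pab(L + a)/(6LEI) = 742.3/EI
  θ_D0 = 1928/EI,  θ_E0 = 2228/EI
Flexibility coefficients: a unit moment at one end gives L/(3EI) there and L/(6EI) at the far end, so f₁₁ = f₂₂ = 4.567/EI and f₁₂ = f₂₁ = 2.283/EI.
Compatibility — zero rotation at each built-in end:
  4.567 M_D + 2.283 M_E = 1928
  2.283 M_D + 4.567 M_E = 2228
Solving the pair gives M_D = 237.7 kN·m and M_E = 369 kN·m (hogging).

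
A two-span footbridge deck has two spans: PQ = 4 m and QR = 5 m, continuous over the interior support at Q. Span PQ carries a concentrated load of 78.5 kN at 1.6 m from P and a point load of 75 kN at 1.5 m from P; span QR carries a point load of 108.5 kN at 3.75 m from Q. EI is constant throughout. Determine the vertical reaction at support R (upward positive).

Release continuity at Q by inserting a hinge; the redundant is the internal moment M_Q. The primary structure is two simply-supported spans PQ and QR.
Discontinuity in slope at Q on the released structure — sum the simple-span end rotations:
  span PQ: point load 78.5 at a = 1.6: Pab(L + a)/(6LEI) = 70.34/EI
  span PQ: point load 75 at a = 1.5: Pab(L + a)/(6LEI) = 64.45/EI
  span QR: point load 108.5 at a = 3.75: Pab(L + b)/(6LEI) = 106/EI
  relative rotation θ_0 = (134.8 + 106)/EI = 240.7/EI
A unit hogging moment at Q produces rotation L₁/(3EI) + L₂/(3EI) = 3/EI.
Compatibility: M_Q·(L₁+L₂)/(3EI) = θ_0, giving M_Q = 80.25 kN·m (hogging).
Span QR, ΣM about R: R_Q^{QR}·5 = 135.6 + 80.25, so R_Q^{QR} = 43.17 kN and R_R = 108.5 − 43.17 = 65.33 kN.

R_R = 65.33 kN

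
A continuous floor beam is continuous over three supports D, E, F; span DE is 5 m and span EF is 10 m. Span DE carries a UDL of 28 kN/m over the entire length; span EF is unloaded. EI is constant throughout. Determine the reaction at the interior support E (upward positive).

Insert a hinge at E; M_E is the redundant, and each span becomes simply supported.
Discontinuity in slope at E on the released structure — sum the simple-span end rotations:
  span DE: UDL 28: wL³/(24EI) = 145.8/EI
  relative rotation θ_0 = (145.8 + 0)/EI = 145.8/EI
A unit hogging moment at E produces rotation L₁/(3EI) + L₂/(3EI) = 5/EI.
Slope continuity at E: θ_0 = M_E·5/EI, so M_E = 145.8/5 = 29.17 kN·m (hogging).
Span DE, ΣM about D with M_E applied at E: R_E^{DE}·5 = 350 + 29.17, so R_E^{DE} = 75.83 kN and R_D = 140 − 75.83 = 64.17 kN.
Span EF, ΣM about F: R_E^{EF}·10 = 0 + 29.17, so R_E^{EF} = 2.917 kN and R_F = 0 − 2.917 = -2.917 kN.
R_E = 75.83 + 2.917 = 78.75 kN.

R_E = 78.75 kN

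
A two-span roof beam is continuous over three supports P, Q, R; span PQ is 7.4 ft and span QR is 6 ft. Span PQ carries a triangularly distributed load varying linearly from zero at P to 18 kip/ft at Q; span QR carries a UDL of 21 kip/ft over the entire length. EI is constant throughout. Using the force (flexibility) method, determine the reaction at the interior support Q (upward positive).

Release continuity at Q by inserting a hinge; the redundant is the internal moment M_Q. The primary structure is two simply-supported spans PQ and QR.
End slopes at the hinge Q, treating each span as simply supported:
  span PQ: triangular load, peak 18: w₀L³/(45EI) = 162.1/EI
  span QR: UDL 21: wL³/(24EI) = 189/EI
  relative rotation θ_0 = (162.1 + 189)/EI = 351.1/EI
A unit hogging moment at Q produces rotation L₁/(3EI) + L₂/(3EI) = 4.467/EI.
Slope continuity at Q: θ_0 = M_Q·4.467/EI, so M_Q = 351.1/4.467 = 78.6 kip·ft (hogging).
Span PQ, ΣM about P with M_Q applied at Q: R_Q^{PQ}·7.4 = 328.6 + 78.6, so R_Q^{PQ} = 55.02 kip and R_P = 66.6 − 55.02 = 11.58 kip.
Span QR, ΣM about R: R_Q^{QR}·6 = 378 + 78.6, so R_Q^{QR} = 76.1 kip and R_R = 126 − 76.1 = 49.9 kip.
R_Q = 55.02 + 76.1 = 131.1 kip.

R_Q = 131.1 kip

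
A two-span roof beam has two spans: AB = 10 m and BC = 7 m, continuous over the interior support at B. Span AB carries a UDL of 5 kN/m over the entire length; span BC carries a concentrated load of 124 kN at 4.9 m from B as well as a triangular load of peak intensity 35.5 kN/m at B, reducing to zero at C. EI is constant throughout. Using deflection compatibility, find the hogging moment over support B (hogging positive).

M_B = 133.3 kN·m

Release continuity at B by inserting a hinge; the redundant is the internal moment M_B. The primary structure is two simply-supported spans AB and BC.
End slopes at the hinge B, treating each span as simply supported:
  span AB: UDL 5: wL³/(24EI) = 208.3/EI
  span BC: point load 124 at a = 4.9: Pab(L + b)/(6LEI) = 276.5/EI
  span BC: triangular load, peak 35.5: w₀L³/(45EI) = 270.6/EI
  relative rotation θ_0 = (208.3 + 547)/EI = 755.4/EI
A unit hogging moment at B produces rotation L₁/(3EI) + L₂/(3EI) = 5.667/EI.
Slope continuity at B: θ_0 = M_B·5.667/EI, so M_B = 755.4/5.667 = 133.3 kN·m (hogging).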